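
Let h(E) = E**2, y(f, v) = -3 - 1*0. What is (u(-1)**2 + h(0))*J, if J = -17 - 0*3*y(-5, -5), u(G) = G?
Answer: -17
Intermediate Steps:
y(f, v) = -3 (y(f, v) = -3 + 0 = -3)
J = -17 (J = -17 - 0*3*(-3) = -17 - 0*(-3) = -17 - 1*0 = -17 + 0 = -17)
(u(-1)**2 + h(0))*J = ((-1)**2 + 0**2)*(-17) = (1 + 0)*(-17) = 1*(-17) = -17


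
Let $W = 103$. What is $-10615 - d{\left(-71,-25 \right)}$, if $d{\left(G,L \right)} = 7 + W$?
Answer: $-10725$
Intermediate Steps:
$d{\left(G,L \right)} = 110$ ($d{\left(G,L \right)} = 7 + 103 = 110$)
$-10615 - d{\left(-71,-25 \right)} = -10615 - 110 = -10725$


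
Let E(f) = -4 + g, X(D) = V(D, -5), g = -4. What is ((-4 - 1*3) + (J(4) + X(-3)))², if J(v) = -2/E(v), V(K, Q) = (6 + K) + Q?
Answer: 1225/16 ≈ 76.563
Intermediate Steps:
V(K, Q) = 6 + K + Q
X(D) = 1 + D (X(D) = 6 + D - 5 = 1 + D)
E(f) = -8 (E(f) = -4 - 4 = -8)
J(v) = ¼ (J(v) = -2/(-8) = -2*(-⅛) = ¼)
((-4 - 1*3) + (J(4) + X(-3)))² = ((-4 - 1*3) + (¼ + (1 - 3)))² = ((-4 - 3) + (¼ - 2))² = (-7 - 7/4)² = (-35/4)² = 1225/16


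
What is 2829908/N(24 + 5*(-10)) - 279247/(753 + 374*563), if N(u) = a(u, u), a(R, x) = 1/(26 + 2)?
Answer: 16744055973313/211315 ≈ 7.9237e+7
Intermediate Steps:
a(R, x) = 1/28
N(u) = 1/28
2829908/N(24 + 5*(-10)) - 279247/(753 + 374*563) = 2829908/(1/28) - 279247/(753 + 374*563) = 2829908*28 - 279247/(753 + 210562) = 79237424 - 279247/211315 = 16744055973313/211315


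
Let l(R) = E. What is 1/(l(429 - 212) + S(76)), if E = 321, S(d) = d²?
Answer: 1/6097 ≈ 0.00016401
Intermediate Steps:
l(R) = 321
1/(l(429 - 212) + S(76)) = 1/(321 + 76²) = 1/(321 + 5776) = 1/6097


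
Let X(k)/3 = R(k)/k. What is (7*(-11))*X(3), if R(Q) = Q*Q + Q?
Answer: -924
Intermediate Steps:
R(Q) = Q + Q² (R(Q) = Q² + Q = Q + Q²)
X(k) = 3 + 3*k (X(k) = 3*((k*(1 + k))/k) = 3*(1 + k) = 3 + 3*k)
(7*(-11))*X(3) = (7*(-11))*(3 + 3*3) = -77*(3 + 9) = -77*12 = -924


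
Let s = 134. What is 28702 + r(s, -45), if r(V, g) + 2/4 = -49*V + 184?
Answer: 44639/2 ≈ 22320.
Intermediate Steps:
r(V, g) = 367/2 - 49*V (r(V, g) = -1/2 + (-49*V + 184) = -1/2 + (184 - 49*V) = 367/2 - 49*V)
28702 + r(s, -45) = 28702 + (367/2 - 49*134) = 28702 + (367/2 - 6566) = 28702 - 12765/2 = 44639/2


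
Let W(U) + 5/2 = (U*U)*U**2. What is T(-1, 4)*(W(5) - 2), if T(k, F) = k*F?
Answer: -2482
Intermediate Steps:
T(k, F) = F*k
W(U) = -5/2 + U**4 (W(U) = -5/2 + (U*U)*U**2 = -5/2 + U**2*U**2 = -5/2 + U**4)
T(-1, 4)*(W(5) - 2) = (4*(-1))*((-5/2 + 5**4) - 2) = -4*((-5/2 + 625) - 2) = -4*(1245/2 - 2) = -4*1241/2 = -2482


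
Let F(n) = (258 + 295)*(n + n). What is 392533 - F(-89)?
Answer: 490967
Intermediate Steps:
F(n) = 1106*n (F(n) = 553*(2*n) = 1106*n)
392533 - F(-89) = 392533 - 1106*(-89) = 392533 - 1*(-98434) = 392533 + 98434 = 490967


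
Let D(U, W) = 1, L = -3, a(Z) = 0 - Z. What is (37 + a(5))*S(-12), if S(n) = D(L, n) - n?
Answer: 416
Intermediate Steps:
a(Z) = -Z
S(n) = 1 - n
(37 + a(5))*S(-12) = (37 - 1*5)*(1 - 1*(-12)) = (37 - 5)*(1 + 12) = 32*13 = 416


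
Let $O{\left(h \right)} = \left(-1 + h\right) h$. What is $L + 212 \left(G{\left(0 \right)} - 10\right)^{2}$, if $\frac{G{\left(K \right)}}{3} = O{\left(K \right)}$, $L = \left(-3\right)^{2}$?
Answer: $21209$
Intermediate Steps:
$O{\left(h \right)} = h \left(-1 + h\right)$
$L = 9$
$G{\left(K \right)} = 3 K \left(-1 + K\right)$
$L + 212 \left(G{\left(0 \right)} - 10\right)^{2} = 9 + 212 \left(3 \cdot 0 \left(-1 + 0\right) - 10\right)^{2} = 9 + 212 \left(3 \cdot 0 \left(-1\right) - 10\right)^{2} = 9 + 212 \left(0 - 10\right)^{2} = 9 + 212 \left(-10\right)^{2} = 9 + 212 \cdot 100 = 9 + 21200 = 21209$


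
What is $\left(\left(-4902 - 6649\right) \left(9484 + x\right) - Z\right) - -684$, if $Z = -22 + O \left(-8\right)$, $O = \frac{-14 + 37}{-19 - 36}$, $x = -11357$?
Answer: $\frac{1189964911}{55} \approx 2.1636 \cdot 10^{7}$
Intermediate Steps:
$O = - \frac{23}{55}$ ($O = \frac{23}{-55} = 23 \left(- \frac{1}{55}\right) = - \frac{23}{55} \approx -0.41818$)
$Z = - \frac{1026}{55}$ ($Z = -22 - - \frac{184}{55} = -22 + \frac{184}{55} = - \frac{1026}{55} \approx -18.655$)
$\left(\left(-4902 - 6649\right) \left(9484 + x\right) - Z\right) - -684 = \left(\left(-4902 - 6649\right) \left(9484 - 11357\right) - - \frac{1026}{55}\right) - -684 = \left(\left(-11551\right) \left(-1873\right) + \frac{1026}{55}\right) + 684 = \left(21635023 + \frac{1026}{55}\right) + 684 = \frac{1189927291}{55} + 684 = \frac{1189964911}{55}$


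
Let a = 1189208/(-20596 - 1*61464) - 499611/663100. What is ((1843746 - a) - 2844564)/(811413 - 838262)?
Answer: 2722883353932227/73048055505700 ≈ 37.275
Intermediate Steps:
a = -41478095173/2720699300 (a = 1189208/(-20596 - 61464) - 499611*1/663100 = 1189208/(-82060) - 499611/663100 = 1189208*(-1/82060) - 499611/663100 = -297302/20515 - 499611/663100 = -41478095173/2720699300 ≈ -15.245)
((1843746 - a) - 2844564)/(811413 - 838262) = ((1843746 - 1*(-41478095173/2720699300)) - 2844564)/(811413 - 838262) = ((1843746 + 41478095173/2720699300) - 2844564)/(-26849) = (5016319929672973/2720699300 - 2844564)*(-1/26849) = -2722883353932227/2720699300*(-1/26849) = 2722883353932227/73048055505700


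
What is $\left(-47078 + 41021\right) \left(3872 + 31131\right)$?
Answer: $-212013171$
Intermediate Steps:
$\left(-47078 + 41021\right) \left(3872 + 31131\right) = \left(-6057\right) 35003 = -212013171$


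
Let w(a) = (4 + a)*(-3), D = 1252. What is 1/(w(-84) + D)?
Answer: 1/1492 ≈ 0.00067024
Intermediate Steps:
w(a) = -12 - 3*a
1/(w(-84) + D) = 1/((-12 - 3*(-84)) + 1252) = 1/((-12 + 252) + 1252) = 1/(240 + 1252) = 1/1492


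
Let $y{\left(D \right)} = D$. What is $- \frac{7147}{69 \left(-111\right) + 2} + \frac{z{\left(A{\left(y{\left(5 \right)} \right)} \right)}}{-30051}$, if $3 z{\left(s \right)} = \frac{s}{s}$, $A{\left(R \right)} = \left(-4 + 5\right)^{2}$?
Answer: $\frac{644315834}{690301521} \approx 0.93338$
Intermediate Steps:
$A{\left(R \right)} = 1$ ($A{\left(R \right)} = 1^{2} = 1$)
$z{\left(s \right)} = \frac{1}{3}$ ($z{\left(s \right)} = \frac{s \frac{1}{s}}{3} = \frac{1}{3} \cdot 1 = \frac{1}{3}$)
$- \frac{7147}{69 \left(-111\right) + 2} + \frac{z{\left(A{\left(y{\left(5 \right)} \right)} \right)}}{-30051} = - \frac{7147}{69 \left(-111\right) + 2} + \frac{1}{3 \left(-30051\right)} = - \frac{7147}{-7659 + 2} + \frac{1}{3} \left(- \frac{1}{30051}\right) = - \frac{7147}{-7657} - \frac{1}{90153} = \left(-7147\right) \left(- \frac{1}{7657}\right) - \frac{1}{90153} = \frac{7147}{7657} - \frac{1}{90153} = \frac{644315834}{690301521}$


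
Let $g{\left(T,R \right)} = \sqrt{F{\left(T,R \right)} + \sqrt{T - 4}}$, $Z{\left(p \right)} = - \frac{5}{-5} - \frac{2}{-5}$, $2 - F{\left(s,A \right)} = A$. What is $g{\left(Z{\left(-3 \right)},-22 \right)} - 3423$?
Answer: $-3423 + \frac{\sqrt{600 + 5 i \sqrt{65}}}{5} \approx -3418.1 + 0.16448 i$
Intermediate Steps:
$F{\left(s,A \right)} = 2 - A$
$Z{\left(p \right)} = \frac{7}{5}$ ($Z{\left(p \right)} = \left(-5\right) \left(- \frac{1}{5}\right) - - \frac{2}{5} = 1 + \frac{2}{5} = \frac{7}{5}$)
$g{\left(T,R \right)} = \sqrt{2 + \sqrt{-4 + T} - R}$ ($g{\left(T,R \right)} = \sqrt{\left(2 - R\right) + \sqrt{T - 4}} = \sqrt{\left(2 - R\right) + \sqrt{-4 + T}} = \sqrt{2 + \sqrt{-4 + T} - R}$)
$g{\left(Z{\left(-3 \right)},-22 \right)} - 3423 = \sqrt{2 + \sqrt{-4 + \frac{7}{5}} - -22} - 3423 = \sqrt{2 + \sqrt{- \frac{13}{5}} + 22} - 3423 = \sqrt{2 + \frac{i \sqrt{65}}{5} + 22} - 3423 = \sqrt{24 + \frac{i \sqrt{65}}{5}} - 3423 = -3423 + \sqrt{24 + \frac{i \sqrt{65}}{5}}$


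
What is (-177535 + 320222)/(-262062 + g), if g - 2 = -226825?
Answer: -142687/488885 ≈ -0.29186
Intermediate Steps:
g = -226823 (g = 2 - 226825 = -226823)
(-177535 + 320222)/(-262062 + g) = (-177535 + 320222)/(-262062 - 226823) = 142687/(-488885) = 142687*(-1/488885) = -142687/488885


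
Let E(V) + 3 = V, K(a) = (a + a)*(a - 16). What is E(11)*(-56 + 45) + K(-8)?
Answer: 296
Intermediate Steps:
K(a) = 2*a*(-16 + a) (K(a) = (2*a)*(-16 + a) = 2*a*(-16 + a))
E(V) = -3 + V
E(11)*(-56 + 45) + K(-8) = (-3 + 11)*(-56 + 45) + 2*(-8)*(-16 - 8) = 8*(-11) + 2*(-8)*(-24) = -88 + 384 = 296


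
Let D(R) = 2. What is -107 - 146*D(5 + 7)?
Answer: -399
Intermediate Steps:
-107 - 146*D(5 + 7) = -107 - 146*2 = -107 - 292 = -399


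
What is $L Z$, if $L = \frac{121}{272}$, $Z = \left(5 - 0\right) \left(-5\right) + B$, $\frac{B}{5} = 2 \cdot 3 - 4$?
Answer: $- \frac{1815}{272} \approx -6.6728$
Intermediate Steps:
$B = 10$ ($B = 5 \left(2 \cdot 3 - 4\right) = 5 \left(6 - 4\right) = 5 \cdot 2 = 10$)
$Z = -15$ ($Z = \left(5 - 0\right) \left(-5\right) + 10 = \left(5 + 0\right) \left(-5\right) + 10 = 5 \left(-5\right) + 10 = -25 + 10 = -15$)
$L = \frac{121}{272}$ ($L = 121 \cdot \frac{1}{272} = \frac{121}{272} \approx 0.44485$)
$L Z = \frac{121}{272} \left(-15\right) = - \frac{1815}{272}$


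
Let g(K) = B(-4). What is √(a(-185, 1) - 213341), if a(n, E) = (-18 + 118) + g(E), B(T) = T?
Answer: I*√213245 ≈ 461.78*I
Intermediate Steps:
g(K) = -4
a(n, E) = 96 (a(n, E) = (-18 + 118) - 4 = 100 - 4 = 96)
√(a(-185, 1) - 213341) = √(96 - 213341) = √(-213245) = I*√213245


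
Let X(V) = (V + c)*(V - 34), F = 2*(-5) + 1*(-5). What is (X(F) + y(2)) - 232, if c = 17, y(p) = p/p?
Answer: -329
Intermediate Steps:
y(p) = 1
F = -15 (F = -10 - 5 = -15)
X(V) = (-34 + V)*(17 + V) (X(V) = (V + 17)*(V - 34) = (17 + V)*(-34 + V) = (-34 + V)*(17 + V))
(X(F) + y(2)) - 232 = ((-578 + (-15)² - 17*(-15)) + 1) - 232 = ((-578 + 225 + 255) + 1) - 232 = (-98 + 1) - 232 = -97 - 232 = -329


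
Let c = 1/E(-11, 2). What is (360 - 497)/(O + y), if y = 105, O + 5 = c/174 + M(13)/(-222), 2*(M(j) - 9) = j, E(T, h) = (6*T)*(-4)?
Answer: -232849584/169844569 ≈ -1.3710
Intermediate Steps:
E(T, h) = -24*T
M(j) = 9 + j/2
c = 1/264 (c = 1/(-24*(-11)) = 1/264 ≈ 0.0037879)
O = -8616791/1699632 (O = -5 + ((1/264)/174 + (9 + (1/2)*13)/(-222)) = -5 + ((1/264)*(1/174) + (9 + 13/2)*(-1/222)) = -5 + (1/45936 + (31/2)*(-1/222)) = -5 + (1/45936 - 31/444) = -5 - 118631/1699632 = -8616791/1699632 ≈ -5.0698)
(360 - 497)/(O + y) = (360 - 497)/(-8616791/1699632 + 105) = -137/169844569/1699632 = -137*1699632/169844569 = -232849584/169844569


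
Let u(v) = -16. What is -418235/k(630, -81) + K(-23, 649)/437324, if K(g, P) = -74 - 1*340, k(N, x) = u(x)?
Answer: 45726049129/1749296 ≈ 26140.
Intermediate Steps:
k(N, x) = -16
K(g, P) = -414 (K(g, P) = -74 - 340 = -414)
-418235/k(630, -81) + K(-23, 649)/437324 = -418235/(-16) - 414/437324 = -418235*(-1/16) - 414*1/437324 = 418235/16 - 207/218662 = 45726049129/1749296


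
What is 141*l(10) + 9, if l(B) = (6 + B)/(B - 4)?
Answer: 385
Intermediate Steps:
l(B) = (6 + B)/(-4 + B)
141*l(10) + 9 = 141*((6 + 10)/(-4 + 10)) + 9 = 141*(16/6) + 9 = 141*((⅙)*16) + 9 = 141*(8/3) + 9 = 376 + 9 = 385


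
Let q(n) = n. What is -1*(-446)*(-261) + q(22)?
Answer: -116384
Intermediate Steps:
-1*(-446)*(-261) + q(22) = -1*(-446)*(-261) + 22 = 446*(-261) + 22 = -116406 + 22 = -116384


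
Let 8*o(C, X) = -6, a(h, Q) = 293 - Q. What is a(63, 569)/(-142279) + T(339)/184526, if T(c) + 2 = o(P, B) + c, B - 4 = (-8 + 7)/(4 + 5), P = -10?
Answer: 395081959/105016699016 ≈ 0.0037621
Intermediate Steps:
B = 35/9 (B = 4 + (-8 + 7)/(4 + 5) = 4 - 1/9 = 4 - 1*⅑ = 4 - ⅑ = 35/9 ≈ 3.8889)
o(C, X) = -¾ (o(C, X) = (⅛)*(-6) = -¾)
T(c) = -11/4 + c (T(c) = -2 + (-¾ + c) = -11/4 + c)
a(63, 569)/(-142279) + T(339)/184526 = (293 - 1*569)/(-142279) + (-11/4 + 339)/184526 = (293 - 569)*(-1/142279) + (1345/4)*(1/184526) = -276*(-1/142279) + 1345/738104 = 276/142279 + 1345/738104 = 395081959/105016699016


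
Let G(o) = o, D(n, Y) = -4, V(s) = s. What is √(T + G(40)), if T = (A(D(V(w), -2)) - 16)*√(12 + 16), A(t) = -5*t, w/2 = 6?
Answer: 2*√(10 + 2*√7) ≈ 7.8209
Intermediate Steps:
w = 12 (w = 2*6 = 12)
T = 8*√7 (T = (-5*(-4) - 16)*√(12 + 16) = (20 - 16)*√28 = 4*(2*√7) = 8*√7 ≈ 21.166)
√(T + G(40)) = √(8*√7 + 40) = √(40 + 8*√7)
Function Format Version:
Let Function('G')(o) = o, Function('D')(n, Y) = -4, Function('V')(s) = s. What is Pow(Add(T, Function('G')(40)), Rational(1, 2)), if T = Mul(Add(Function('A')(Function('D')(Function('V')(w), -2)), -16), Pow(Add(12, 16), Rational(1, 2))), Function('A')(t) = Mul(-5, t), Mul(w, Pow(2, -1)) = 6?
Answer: Mul(2, Pow(Add(10, Mul(2, Pow(7, Rational(1, 2)))), Rational(1, 2))) ≈ 7.8209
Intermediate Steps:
w = 12 (w = Mul(2, 6) = 12)
T = Mul(8, Pow(7, Rational(1, 2))) (T = Mul(Add(Mul(-5, -4), -16), Pow(Add(12, 16), Rational(1, 2))) = Mul(Add(20, -16), Pow(28, Rational(1, 2))) = Mul(4, Mul(2, Pow(7, Rational(1, 2)))) = Mul(8, Pow(7, Rational(1, 2))) ≈ 21.166)
Pow(Add(T, Function('G')(40)), Rational(1, 2)) = Pow(Add(Mul(8, Pow(7, Rational(1, 2))), 40), Rational(1, 2)) = Pow(Add(40, Mul(8, Pow(7, Rational(1, 2)))), Rational(1, 2))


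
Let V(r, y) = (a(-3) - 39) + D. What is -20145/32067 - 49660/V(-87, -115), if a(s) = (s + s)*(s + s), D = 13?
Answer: -53088289/10689 ≈ -4966.6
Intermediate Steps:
a(s) = 4*s² (a(s) = (2*s)*(2*s) = 4*s²)
V(r, y) = 10 (V(r, y) = (4*(-3)² - 39) + 13 = (4*9 - 39) + 13 = (36 - 39) + 13 = -3 + 13 = 10)
-20145/32067 - 49660/V(-87, -115) = -20145/32067 - 49660/10 = -20145*1/32067 - 49660*⅒ = -6715/10689 - 4966 = -53088289/10689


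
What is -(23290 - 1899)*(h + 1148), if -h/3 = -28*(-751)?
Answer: 1324872976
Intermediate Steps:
h = -63084 (h = -(-84)*(-751) = -3*21028 = -63084)
-(23290 - 1899)*(h + 1148) = -(23290 - 1899)*(-63084 + 1148) = -21391*(-61936) = -1*(-1324872976) = 1324872976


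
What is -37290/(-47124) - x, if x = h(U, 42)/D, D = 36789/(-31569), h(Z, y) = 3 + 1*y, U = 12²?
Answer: 345032585/8755782 ≈ 39.406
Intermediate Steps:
U = 144
h(Z, y) = 3 + y
D = -12263/10523 (D = 36789*(-1/31569) = -12263/10523 ≈ -1.1654)
x = -473535/12263 (x = (3 + 42)/(-12263/10523) = 45*(-10523/12263) = -473535/12263 ≈ -38.615)
-37290/(-47124) - x = -37290/(-47124) - 1*(-473535/12263) = -37290*(-1/47124) + 473535/12263 = 565/714 + 473535/12263 = 345032585/8755782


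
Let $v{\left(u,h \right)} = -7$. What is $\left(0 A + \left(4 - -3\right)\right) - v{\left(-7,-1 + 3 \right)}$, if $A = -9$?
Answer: $14$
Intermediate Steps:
$\left(0 A + \left(4 - -3\right)\right) - v{\left(-7,-1 + 3 \right)} = \left(0 \left(-9\right) + \left(4 - -3\right)\right) - -7 = \left(0 + \left(4 + 3\right)\right) + 7 = \left(0 + 7\right) + 7 = 7 + 7 = 14$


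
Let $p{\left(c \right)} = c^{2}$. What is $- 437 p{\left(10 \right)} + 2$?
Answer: $-43698$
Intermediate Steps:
$- 437 p{\left(10 \right)} + 2 = - 437 \cdot 10^{2} + 2 = \left(-437\right) 100 + 2 = -43700 + 2 = -43698$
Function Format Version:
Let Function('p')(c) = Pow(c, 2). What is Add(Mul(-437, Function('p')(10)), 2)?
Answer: -43698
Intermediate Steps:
Add(Mul(-437, Function('p')(10)), 2) = Add(Mul(-437, Pow(10, 2)), 2) = Add(Mul(-437, 100), 2) = Add(-43700, 2) = -43698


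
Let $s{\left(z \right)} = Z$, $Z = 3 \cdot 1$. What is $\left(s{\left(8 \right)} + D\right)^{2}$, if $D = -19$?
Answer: $256$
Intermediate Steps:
$Z = 3$
$s{\left(z \right)} = 3$
$\left(s{\left(8 \right)} + D\right)^{2} = \left(3 - 19\right)^{2} = \left(-16\right)^{2} = 256$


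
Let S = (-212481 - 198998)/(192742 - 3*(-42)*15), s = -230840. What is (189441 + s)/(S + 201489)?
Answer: -8057570168/39215795569 ≈ -0.20547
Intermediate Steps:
S = -411479/194632 (S = -411479/(192742 + 126*15) = -411479/(192742 + 1890) = -411479/194632 ≈ -2.1141)
(189441 + s)/(S + 201489) = (189441 - 230840)/(-411479/194632 + 201489) = -41399/39215795569/194632 = -41399*194632/39215795569 = -8057570168/39215795569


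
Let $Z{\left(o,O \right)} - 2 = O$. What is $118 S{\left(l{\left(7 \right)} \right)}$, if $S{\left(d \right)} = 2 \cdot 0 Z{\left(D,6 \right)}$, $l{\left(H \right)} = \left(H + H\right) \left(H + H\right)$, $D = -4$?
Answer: $0$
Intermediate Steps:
$Z{\left(o,O \right)} = 2 + O$
$l{\left(H \right)} = 4 H^{2}$ ($l{\left(H \right)} = 2 H 2 H = 4 H^{2}$)
$S{\left(d \right)} = 0$ ($S{\left(d \right)} = 2 \cdot 0 \left(2 + 6\right) = 0 \cdot 8 = 0$)
$118 S{\left(l{\left(7 \right)} \right)} = 118 \cdot 0 = 0$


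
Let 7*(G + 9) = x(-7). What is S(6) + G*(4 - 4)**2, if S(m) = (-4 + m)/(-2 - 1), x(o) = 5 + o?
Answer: -2/3 ≈ -0.66667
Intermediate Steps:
S(m) = 4/3 - m/3 (S(m) = (-4 + m)/(-3) = (-4 + m)*(-1/3) = 4/3 - m/3)
G = -65/7 (G = -9 + (5 - 7)/7 = -9 + (1/7)*(-2) = -9 - 2/7 = -65/7 ≈ -9.2857)
S(6) + G*(4 - 4)**2 = (4/3 - 1/3*6) - 65*(4 - 4)**2/7 = (4/3 - 2) - 65/7*0**2 = -2/3 - 65/7*0 = -2/3 + 0 = -2/3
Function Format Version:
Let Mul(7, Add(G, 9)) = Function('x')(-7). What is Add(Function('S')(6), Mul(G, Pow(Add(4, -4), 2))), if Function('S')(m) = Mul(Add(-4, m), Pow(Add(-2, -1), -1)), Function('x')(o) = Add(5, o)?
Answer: Rational(-2, 3) ≈ -0.66667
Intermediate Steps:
Function('S')(m) = Add(Rational(4, 3), Mul(Rational(-1, 3), m)) (Function('S')(m) = Mul(Add(-4, m), Pow(-3, -1)) = Mul(Add(-4, m), Rational(-1, 3)) = Add(Rational(4, 3), Mul(Rational(-1, 3), m)))
G = Rational(-65, 7) (G = Add(-9, Mul(Rational(1, 7), Add(5, -7))) = Add(-9, Mul(Rational(1, 7), -2)) = Add(-9, Rational(-2, 7)) = Rational(-65, 7) ≈ -9.2857)
Add(Function('S')(6), Mul(G, Pow(Add(4, -4), 2))) = Add(Add(Rational(4, 3), Mul(Rational(-1, 3), 6)), Mul(Rational(-65, 7), Pow(Add(4, -4), 2))) = Add(Add(Rational(4, 3), -2), Mul(Rational(-65, 7), Pow(0, 2))) = Add(Rational(-2, 3), Mul(Rational(-65, 7), 0)) = Add(Rational(-2, 3), 0) = Rational(-2, 3)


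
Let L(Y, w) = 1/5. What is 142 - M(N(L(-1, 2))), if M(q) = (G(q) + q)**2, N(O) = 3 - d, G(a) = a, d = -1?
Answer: 78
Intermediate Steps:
L(Y, w) = 1/5
N(O) = 4 (N(O) = 3 - 1*(-1) = 3 + 1 = 4)
M(q) = 4*q**2 (M(q) = (q + q)**2 = (2*q)**2 = 4*q**2)
142 - M(N(L(-1, 2))) = 142 - 4*4**2 = 142 - 4*16 = 142 - 1*64 = 142 - 64 = 78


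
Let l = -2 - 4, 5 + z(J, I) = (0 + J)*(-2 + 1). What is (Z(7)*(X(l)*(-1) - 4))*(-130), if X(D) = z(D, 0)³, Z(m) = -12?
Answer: -7800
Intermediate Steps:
z(J, I) = -5 - J (z(J, I) = -5 + (0 + J)*(-2 + 1) = -5 + J*(-1) = -5 - J)
l = -6
X(D) = (-5 - D)³
(Z(7)*(X(l)*(-1) - 4))*(-130) = -12*(-(5 - 6)³*(-1) - 4)*(-130) = -12*(-1*(-1)³*(-1) - 4)*(-130) = -12*(-1*(-1)*(-1) - 4)*(-130) = -12*(1*(-1) - 4)*(-130) = -12*(-1 - 4)*(-130) = -12*(-5)*(-130) = 60*(-130) = -7800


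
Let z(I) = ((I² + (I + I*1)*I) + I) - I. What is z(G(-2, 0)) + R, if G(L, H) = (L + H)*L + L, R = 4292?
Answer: 4304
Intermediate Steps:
G(L, H) = L + L*(H + L) (G(L, H) = (H + L)*L + L = L*(H + L) + L = L + L*(H + L))
z(I) = 3*I² (z(I) = ((I² + (I + I)*I) + I) - I = ((I² + (2*I)*I) + I) - I = ((I² + 2*I²) + I) - I = (3*I² + I) - I = (I + 3*I²) - I = 3*I²)
z(G(-2, 0)) + R = 3*(-2*(1 + 0 - 2))² + 4292 = 3*(-2*(-1))² + 4292 = 3*2² + 4292 = 3*4 + 4292 = 12 + 4292 = 4304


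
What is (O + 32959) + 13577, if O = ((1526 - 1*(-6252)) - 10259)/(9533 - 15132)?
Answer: 260557545/5599 ≈ 46536.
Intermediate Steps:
O = 2481/5599 (O = ((1526 + 6252) - 10259)/(-5599) = (7778 - 10259)*(-1/5599) = -2481*(-1/5599) = 2481/5599 ≈ 0.44311)
(O + 32959) + 13577 = (2481/5599 + 32959) + 13577 = 184539922/5599 + 13577 = 260557545/5599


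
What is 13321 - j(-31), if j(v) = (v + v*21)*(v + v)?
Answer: -28963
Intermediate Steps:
j(v) = 44*v² (j(v) = (v + 21*v)*(2*v) = (22*v)*(2*v) = 44*v²)
13321 - j(-31) = 13321 - 44*(-31)² = 13321 - 44*961 = 13321 - 1*42284 = 13321 - 42284 = -28963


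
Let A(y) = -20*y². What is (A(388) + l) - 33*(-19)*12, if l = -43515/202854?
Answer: -203080940513/67618 ≈ -3.0034e+6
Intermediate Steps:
l = -14505/67618 (l = -43515*1/202854 = -14505/67618 ≈ -0.21451)
(A(388) + l) - 33*(-19)*12 = (-20*388² - 14505/67618) - 33*(-19)*12 = (-20*150544 - 14505/67618) + 627*12 = (-3010880 - 14505/67618) + 7524 = -203589698345/67618 + 7524 = -203080940513/67618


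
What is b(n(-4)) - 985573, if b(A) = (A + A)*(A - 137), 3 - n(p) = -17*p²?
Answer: -909673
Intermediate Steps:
n(p) = 3 + 17*p² (n(p) = 3 - (-17)*p² = 3 + 17*p²)
b(A) = 2*A*(-137 + A) (b(A) = (2*A)*(-137 + A) = 2*A*(-137 + A))
b(n(-4)) - 985573 = 2*(3 + 17*(-4)²)*(-137 + (3 + 17*(-4)²)) - 985573 = 2*(3 + 17*16)*(-137 + (3 + 17*16)) - 985573 = 2*(3 + 272)*(-137 + (3 + 272)) - 985573 = 2*275*(-137 + 275) - 985573 = 2*275*138 - 985573 = 75900 - 985573 = -909673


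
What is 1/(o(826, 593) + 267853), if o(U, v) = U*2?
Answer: 1/269505 ≈ 3.7105e-6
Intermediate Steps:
o(U, v) = 2*U
1/(o(826, 593) + 267853) = 1/(2*826 + 267853) = 1/(1652 + 267853) = 1/269505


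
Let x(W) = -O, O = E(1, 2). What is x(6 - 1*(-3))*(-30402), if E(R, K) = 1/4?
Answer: 15201/2 ≈ 7600.5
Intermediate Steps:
E(R, K) = ¼
O = ¼ ≈ 0.25000
x(W) = -¼ (x(W) = -1*¼ = -¼)
x(6 - 1*(-3))*(-30402) = -¼*(-30402) = 15201/2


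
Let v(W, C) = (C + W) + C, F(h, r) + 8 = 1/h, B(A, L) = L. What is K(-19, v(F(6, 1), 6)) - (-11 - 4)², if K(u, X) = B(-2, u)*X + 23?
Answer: -1687/6 ≈ -281.17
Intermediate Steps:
F(h, r) = -8 + 1/h
v(W, C) = W + 2*C
K(u, X) = 23 + X*u (K(u, X) = u*X + 23 = X*u + 23 = 23 + X*u)
K(-19, v(F(6, 1), 6)) - (-11 - 4)² = (23 + ((-8 + 1/6) + 2*6)*(-19)) - (-11 - 4)² = (23 + ((-8 + ⅙) + 12)*(-19)) - 1*(-15)² = (23 + (-47/6 + 12)*(-19)) - 1*225 = (23 + (25/6)*(-19)) - 225 = (23 - 475/6) - 225 = -337/6 - 225 = -1687/6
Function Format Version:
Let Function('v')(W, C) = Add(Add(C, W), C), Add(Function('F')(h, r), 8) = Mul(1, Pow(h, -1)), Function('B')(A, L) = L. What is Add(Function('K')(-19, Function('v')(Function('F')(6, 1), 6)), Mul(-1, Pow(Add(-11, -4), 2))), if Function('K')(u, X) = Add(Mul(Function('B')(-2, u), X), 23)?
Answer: Rational(-1687, 6) ≈ -281.17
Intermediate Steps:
Function('F')(h, r) = Add(-8, Pow(h, -1)) (Function('F')(h, r) = Add(-8, Mul(1, Pow(h, -1))) = Add(-8, Pow(h, -1)))
Function('v')(W, C) = Add(W, Mul(2, C))
Function('K')(u, X) = Add(23, Mul(X, u)) (Function('K')(u, X) = Add(Mul(u, X), 23) = Add(Mul(X, u), 23) = Add(23, Mul(X, u)))
Add(Function('K')(-19, Function('v')(Function('F')(6, 1), 6)), Mul(-1, Pow(Add(-11, -4), 2))) = Add(Add(23, Mul(Add(Add(-8, Pow(6, -1)), Mul(2, 6)), -19)), Mul(-1, Pow(Add(-11, -4), 2))) = Add(Add(23, Mul(Add(Add(-8, Rational(1, 6)), 12), -19)), Mul(-1, Pow(-15, 2))) = Add(Add(23, Mul(Add(Rational(-47, 6), 12), -19)), Mul(-1, 225)) = Add(Add(23, Mul(Rational(25, 6), -19)), -225) = Add(Add(23, Rational(-475, 6)), -225) = Add(Rational(-337, 6), -225) = Rational(-1687, 6)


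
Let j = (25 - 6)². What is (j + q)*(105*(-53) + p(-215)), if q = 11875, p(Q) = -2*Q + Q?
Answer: -65462600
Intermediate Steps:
p(Q) = -Q
j = 361 (j = 19² = 361)
(j + q)*(105*(-53) + p(-215)) = (361 + 11875)*(105*(-53) - 1*(-215)) = 12236*(-5565 + 215) = 12236*(-5350) = -65462600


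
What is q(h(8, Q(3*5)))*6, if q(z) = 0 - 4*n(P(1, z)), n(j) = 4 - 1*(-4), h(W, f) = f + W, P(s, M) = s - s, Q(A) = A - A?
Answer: -192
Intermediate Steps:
Q(A) = 0
P(s, M) = 0
h(W, f) = W + f
n(j) = 8 (n(j) = 4 + 4 = 8)
q(z) = -32 (q(z) = 0 - 4*8 = 0 - 32 = -32)
q(h(8, Q(3*5)))*6 = -32*6 = -192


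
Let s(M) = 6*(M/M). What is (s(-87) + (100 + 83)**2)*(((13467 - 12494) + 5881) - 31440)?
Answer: -823508070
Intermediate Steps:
s(M) = 6 (s(M) = 6*1 = 6)
(s(-87) + (100 + 83)**2)*(((13467 - 12494) + 5881) - 31440) = (6 + (100 + 83)**2)*(((13467 - 12494) + 5881) - 31440) = (6 + 183**2)*((973 + 5881) - 31440) = (6 + 33489)*(6854 - 31440) = 33495*(-24586) = -823508070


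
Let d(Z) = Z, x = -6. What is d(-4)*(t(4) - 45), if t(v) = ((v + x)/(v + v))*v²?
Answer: 196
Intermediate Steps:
t(v) = v*(-6 + v)/2 (t(v) = ((v - 6)/(v + v))*v² = ((-6 + v)/((2*v)))*v² = ((-6 + v)*(1/(2*v)))*v² = ((-6 + v)/(2*v))*v² = v*(-6 + v)/2)
d(-4)*(t(4) - 45) = -4*((½)*4*(-6 + 4) - 45) = -4*((½)*4*(-2) - 45) = -4*(-4 - 45) = -4*(-49) = 196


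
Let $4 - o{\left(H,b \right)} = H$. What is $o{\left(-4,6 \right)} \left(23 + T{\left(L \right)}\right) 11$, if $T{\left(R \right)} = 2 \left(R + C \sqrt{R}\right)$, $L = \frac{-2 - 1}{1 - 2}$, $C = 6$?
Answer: $2552 + 1056 \sqrt{3} \approx 4381.0$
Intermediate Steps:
$o{\left(H,b \right)} = 4 - H$
$L = 3$ ($L = - \frac{3}{-1} = \left(-3\right) \left(-1\right) = 3$)
$T{\left(R \right)} = 2 R + 12 \sqrt{R}$ ($T{\left(R \right)} = 2 \left(R + 6 \sqrt{R}\right) = 2 R + 12 \sqrt{R}$)
$o{\left(-4,6 \right)} \left(23 + T{\left(L \right)}\right) 11 = \left(4 - -4\right) \left(23 + \left(2 \cdot 3 + 12 \sqrt{3}\right)\right) 11 = \left(4 + 4\right) \left(23 + \left(6 + 12 \sqrt{3}\right)\right) 11 = 8 \left(29 + 12 \sqrt{3}\right) 11 = \left(232 + 96 \sqrt{3}\right) 11 = 2552 + 1056 \sqrt{3}$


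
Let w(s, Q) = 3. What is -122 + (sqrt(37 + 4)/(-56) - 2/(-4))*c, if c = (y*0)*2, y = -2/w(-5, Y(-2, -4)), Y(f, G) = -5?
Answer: -122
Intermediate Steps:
y = -2/3 ≈ -0.66667
c = 0 (c = -2/3*0*2 = 0*2 = 0)
-122 + (sqrt(37 + 4)/(-56) - 2/(-4))*c = -122 + (sqrt(37 + 4)/(-56) - 2/(-4))*0 = -122 + (sqrt(41)*(-1/56) - 2*(-1/4))*0 = -122 + (-sqrt(41)/56 + 1/2)*0 = -122 + (1/2 - sqrt(41)/56)*0 = -122 + 0 = -122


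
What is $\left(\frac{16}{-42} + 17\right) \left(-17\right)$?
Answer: $- \frac{5933}{21} \approx -282.52$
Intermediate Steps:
$\left(\frac{16}{-42} + 17\right) \left(-17\right) = \left(16 \left(- \frac{1}{42}\right) + 17\right) \left(-17\right) = \left(- \frac{8}{21} + 17\right) \left(-17\right) = \frac{349}{21} \left(-17\right) = - \frac{5933}{21}$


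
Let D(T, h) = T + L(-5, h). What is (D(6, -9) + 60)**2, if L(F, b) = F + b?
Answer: 2704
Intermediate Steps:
D(T, h) = -5 + T + h (D(T, h) = T + (-5 + h) = -5 + T + h)
(D(6, -9) + 60)**2 = ((-5 + 6 - 9) + 60)**2 = (-8 + 60)**2 = 52**2 = 2704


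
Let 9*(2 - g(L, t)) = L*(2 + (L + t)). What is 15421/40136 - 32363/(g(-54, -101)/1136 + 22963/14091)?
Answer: -5198029876158679/132234192808 ≈ -39309.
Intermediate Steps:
g(L, t) = 2 - L*(2 + L + t)/9 (g(L, t) = 2 - L*(2 + (L + t))/9 = 2 - L*(2 + L + t)/9)
15421/40136 - 32363/(g(-54, -101)/1136 + 22963/14091) = 15421/40136 - 32363/((2 - 2/9*(-54) - ⅑*(-54)² - ⅑*(-54)*(-101))/1136 + 22963/14091) = 15421*(1/40136) - 32363/((2 + 12 - ⅑*2916 - 606)*(1/1136) + 22963*(1/14091)) = 15421/40136 - 32363/((2 + 12 - 324 - 606)*(1/1136) + 22963/14091) = 15421/40136 - 32363/(-916*1/1136 + 22963/14091) = 15421/40136 - 32363/(-229/284 + 22963/14091) = 15421/40136 - 32363/3294653/4001844 = 15421/40136 - 32363*4001844/3294653 = 15421/40136 - 129511677372/3294653 = -5198029876158679/132234192808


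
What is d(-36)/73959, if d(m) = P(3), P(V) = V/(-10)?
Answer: -1/246530 ≈ -4.0563e-6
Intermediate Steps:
P(V) = -V/10 (P(V) = V*(-1/10) = -V/10)
d(m) = -3/10 (d(m) = -1/10*3 = -3/10)
d(-36)/73959 = -3/10/73959 = -3/10*1/73959 = -1/246530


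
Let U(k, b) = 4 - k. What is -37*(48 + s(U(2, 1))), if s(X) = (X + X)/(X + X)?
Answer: -1813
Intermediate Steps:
s(X) = 1 (s(X) = (2*X)/((2*X)) = (2*X)*(1/(2*X)) = 1)
-37*(48 + s(U(2, 1))) = -37*(48 + 1) = -37*49 = -1813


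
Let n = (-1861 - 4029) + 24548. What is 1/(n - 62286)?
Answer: -1/43628 ≈ -2.2921e-5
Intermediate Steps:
n = 18658 (n = -5890 + 24548 = 18658)
1/(n - 62286) = 1/(18658 - 62286) = 1/(-43628) = -1/43628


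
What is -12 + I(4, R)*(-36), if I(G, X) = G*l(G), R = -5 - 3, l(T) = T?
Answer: -588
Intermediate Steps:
R = -8
I(G, X) = G**2 (I(G, X) = G*G = G**2)
-12 + I(4, R)*(-36) = -12 + 4**2*(-36) = -12 + 16*(-36) = -12 - 576 = -588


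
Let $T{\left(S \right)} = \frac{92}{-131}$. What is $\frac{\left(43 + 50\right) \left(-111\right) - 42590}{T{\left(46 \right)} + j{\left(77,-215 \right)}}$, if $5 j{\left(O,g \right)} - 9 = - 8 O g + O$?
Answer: $- \frac{34658015}{17360446} \approx -1.9964$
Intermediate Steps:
$j{\left(O,g \right)} = \frac{9}{5} + \frac{O}{5} - \frac{8 O g}{5}$ ($j{\left(O,g \right)} = \frac{9}{5} + \frac{- 8 O g + O}{5} = \frac{9}{5} + \frac{O - 8 O g}{5} = \frac{9}{5} - \left(- \frac{O}{5} + \frac{8 O g}{5}\right) = \frac{9}{5} + \frac{O}{5} - \frac{8 O g}{5}$)
$T{\left(S \right)} = - \frac{92}{131}$ ($T{\left(S \right)} = 92 \left(- \frac{1}{131}\right) = - \frac{92}{131}$)
$\frac{\left(43 + 50\right) \left(-111\right) - 42590}{T{\left(46 \right)} + j{\left(77,-215 \right)}} = \frac{\left(43 + 50\right) \left(-111\right) - 42590}{- \frac{92}{131} + \left(\frac{9}{5} + \frac{1}{5} \cdot 77 - \frac{616}{5} \left(-215\right)\right)} = \frac{93 \left(-111\right) - 42590}{- \frac{92}{131} + \left(\frac{9}{5} + \frac{77}{5} + 26488\right)} = \frac{-10323 - 42590}{- \frac{92}{131} + \frac{132526}{5}} = - \frac{52913}{\frac{17360446}{655}} = \left(-52913\right) \frac{655}{17360446} = - \frac{34658015}{17360446}$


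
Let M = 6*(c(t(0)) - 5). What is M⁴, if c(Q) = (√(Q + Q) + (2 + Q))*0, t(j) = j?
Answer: 810000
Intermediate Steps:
c(Q) = 0 (c(Q) = (√(2*Q) + (2 + Q))*0 = (√2*√Q + (2 + Q))*0 = (2 + Q + √2*√Q)*0 = 0)
M = -30 (M = 6*(0 - 5) = 6*(-5) = -30)
M⁴ = (-30)⁴ = 810000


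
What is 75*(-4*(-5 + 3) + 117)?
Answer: 9375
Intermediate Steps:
75*(-4*(-5 + 3) + 117) = 75*(-4*(-2) + 117) = 75*(8 + 117) = 75*125 = 9375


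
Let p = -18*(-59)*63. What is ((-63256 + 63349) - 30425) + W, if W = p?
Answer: 36574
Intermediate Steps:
p = 66906 (p = 1062*63 = 66906)
W = 66906
((-63256 + 63349) - 30425) + W = ((-63256 + 63349) - 30425) + 66906 = (93 - 30425) + 66906 = -30332 + 66906 = 36574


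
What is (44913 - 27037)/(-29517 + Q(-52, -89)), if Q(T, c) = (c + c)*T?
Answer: -17876/20261 ≈ -0.88229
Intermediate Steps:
Q(T, c) = 2*T*c (Q(T, c) = (2*c)*T = 2*T*c)
(44913 - 27037)/(-29517 + Q(-52, -89)) = (44913 - 27037)/(-29517 + 2*(-52)*(-89)) = 17876/(-29517 + 9256) = 17876/(-20261) = 17876*(-1/20261) = -17876/20261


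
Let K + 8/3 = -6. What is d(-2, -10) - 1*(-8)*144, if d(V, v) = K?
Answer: 3430/3 ≈ 1143.3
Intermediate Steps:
K = -26/3 (K = -8/3 - 6 = -26/3 ≈ -8.6667)
d(V, v) = -26/3
d(-2, -10) - 1*(-8)*144 = -26/3 - 1*(-8)*144 = -26/3 + 8*144 = -26/3 + 1152 = 3430/3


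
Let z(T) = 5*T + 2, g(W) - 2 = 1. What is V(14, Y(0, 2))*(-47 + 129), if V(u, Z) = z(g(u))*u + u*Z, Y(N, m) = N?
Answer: 19516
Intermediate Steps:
g(W) = 3 (g(W) = 2 + 1 = 3)
z(T) = 2 + 5*T
V(u, Z) = 17*u + Z*u (V(u, Z) = (2 + 5*3)*u + u*Z = (2 + 15)*u + Z*u = 17*u + Z*u)
V(14, Y(0, 2))*(-47 + 129) = (14*(17 + 0))*(-47 + 129) = (14*17)*82 = 238*82 = 19516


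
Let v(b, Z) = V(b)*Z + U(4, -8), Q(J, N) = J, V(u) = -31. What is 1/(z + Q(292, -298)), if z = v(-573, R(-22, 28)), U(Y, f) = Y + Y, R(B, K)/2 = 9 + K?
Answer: -1/1994 ≈ -0.00050150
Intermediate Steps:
R(B, K) = 18 + 2*K (R(B, K) = 2*(9 + K) = 18 + 2*K)
U(Y, f) = 2*Y
v(b, Z) = 8 - 31*Z (v(b, Z) = -31*Z + 2*4 = -31*Z + 8 = 8 - 31*Z)
z = -2286 (z = 8 - 31*(18 + 2*28) = 8 - 31*(18 + 56) = 8 - 31*74 = 8 - 2294 = -2286)
1/(z + Q(292, -298)) = 1/(-2286 + 292) = 1/(-1994) = -1/1994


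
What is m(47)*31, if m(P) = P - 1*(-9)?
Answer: 1736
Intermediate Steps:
m(P) = 9 + P (m(P) = P + 9 = 9 + P)
m(47)*31 = (9 + 47)*31 = 56*31 = 1736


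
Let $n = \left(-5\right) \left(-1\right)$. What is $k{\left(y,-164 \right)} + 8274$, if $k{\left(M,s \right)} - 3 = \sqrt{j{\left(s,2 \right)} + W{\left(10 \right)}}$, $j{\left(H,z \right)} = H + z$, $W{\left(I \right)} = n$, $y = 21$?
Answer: $8277 + i \sqrt{157} \approx 8277.0 + 12.53 i$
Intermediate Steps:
$n = 5$
$W{\left(I \right)} = 5$
$k{\left(M,s \right)} = 3 + \sqrt{7 + s}$ ($k{\left(M,s \right)} = 3 + \sqrt{\left(s + 2\right) + 5} = 3 + \sqrt{\left(2 + s\right) + 5} = 3 + \sqrt{7 + s}$)
$k{\left(y,-164 \right)} + 8274 = \left(3 + \sqrt{7 - 164}\right) + 8274 = \left(3 + \sqrt{-157}\right) + 8274 = \left(3 + i \sqrt{157}\right) + 8274 = 8277 + i \sqrt{157}$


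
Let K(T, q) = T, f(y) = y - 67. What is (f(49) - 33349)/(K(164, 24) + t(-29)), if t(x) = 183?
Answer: -33367/347 ≈ -96.158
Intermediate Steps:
f(y) = -67 + y
(f(49) - 33349)/(K(164, 24) + t(-29)) = ((-67 + 49) - 33349)/(164 + 183) = (-18 - 33349)/347 = -33367*1/347 = -33367/347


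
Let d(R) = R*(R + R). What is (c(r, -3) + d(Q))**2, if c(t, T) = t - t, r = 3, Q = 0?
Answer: 0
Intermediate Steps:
c(t, T) = 0
d(R) = 2*R**2 (d(R) = R*(2*R) = 2*R**2)
(c(r, -3) + d(Q))**2 = (0 + 2*0**2)**2 = (0 + 2*0)**2 = (0 + 0)**2 = 0**2 = 0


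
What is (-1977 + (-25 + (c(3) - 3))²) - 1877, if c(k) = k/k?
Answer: -3125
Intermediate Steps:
c(k) = 1
(-1977 + (-25 + (c(3) - 3))²) - 1877 = (-1977 + (-25 + (1 - 3))²) - 1877 = (-1977 + (-25 - 2)²) - 1877 = (-1977 + (-27)²) - 1877 = (-1977 + 729) - 1877 = -1248 - 1877 = -3125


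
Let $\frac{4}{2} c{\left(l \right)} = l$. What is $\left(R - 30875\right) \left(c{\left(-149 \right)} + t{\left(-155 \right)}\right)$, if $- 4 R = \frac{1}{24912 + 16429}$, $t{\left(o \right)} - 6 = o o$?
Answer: $- \frac{244625259673413}{330728} \approx -7.3966 \cdot 10^{8}$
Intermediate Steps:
$c{\left(l \right)} = \frac{l}{2}$
$t{\left(o \right)} = 6 + o^{2}$ ($t{\left(o \right)} = 6 + o o = 6 + o^{2}$)
$R = - \frac{1}{165364}$ ($R = - \frac{1}{4 \left(24912 + 16429\right)} = - \frac{1}{4 \cdot 41341} = \left(- \frac{1}{4}\right) \frac{1}{41341} = - \frac{1}{165364} \approx -6.0473 \cdot 10^{-6}$)
$\left(R - 30875\right) \left(c{\left(-149 \right)} + t{\left(-155 \right)}\right) = \left(- \frac{1}{165364} - 30875\right) \left(\frac{1}{2} \left(-149\right) + \left(6 + \left(-155\right)^{2}\right)\right) = - \frac{5105613501 \left(- \frac{149}{2} + \left(6 + 24025\right)\right)}{165364} = - \frac{5105613501 \left(- \frac{149}{2} + 24031\right)}{165364} = \left(- \frac{5105613501}{165364}\right) \frac{47913}{2} = - \frac{244625259673413}{330728}$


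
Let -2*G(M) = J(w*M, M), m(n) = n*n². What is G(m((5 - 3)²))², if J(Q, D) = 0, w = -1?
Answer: 0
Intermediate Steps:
m(n) = n³
G(M) = 0 (G(M) = -½*0 = 0)
G(m((5 - 3)²))² = 0² = 0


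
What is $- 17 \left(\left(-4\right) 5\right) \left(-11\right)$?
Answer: $-3740$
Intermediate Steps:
$- 17 \left(\left(-4\right) 5\right) \left(-11\right) = \left(-17\right) \left(-20\right) \left(-11\right) = 340 \left(-11\right) = -3740$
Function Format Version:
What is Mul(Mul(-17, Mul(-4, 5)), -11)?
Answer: -3740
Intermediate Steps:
Mul(Mul(-17, Mul(-4, 5)), -11) = Mul(Mul(-17, -20), -11) = Mul(340, -11) = -3740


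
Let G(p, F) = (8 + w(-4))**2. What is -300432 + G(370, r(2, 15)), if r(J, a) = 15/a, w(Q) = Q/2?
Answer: -300396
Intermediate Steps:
w(Q) = Q/2 (w(Q) = Q*(1/2) = Q/2)
G(p, F) = 36 (G(p, F) = (8 + (1/2)*(-4))**2 = (8 - 2)**2 = 6**2 = 36)
-300432 + G(370, r(2, 15)) = -300432 + 36 = -300396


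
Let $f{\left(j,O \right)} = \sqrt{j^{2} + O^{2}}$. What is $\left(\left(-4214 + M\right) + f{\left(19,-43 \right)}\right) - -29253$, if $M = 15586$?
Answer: $40625 + \sqrt{2210} \approx 40672.0$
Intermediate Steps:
$f{\left(j,O \right)} = \sqrt{O^{2} + j^{2}}$
$\left(\left(-4214 + M\right) + f{\left(19,-43 \right)}\right) - -29253 = \left(\left(-4214 + 15586\right) + \sqrt{\left(-43\right)^{2} + 19^{2}}\right) - -29253 = \left(11372 + \sqrt{1849 + 361}\right) + 29253 = \left(11372 + \sqrt{2210}\right) + 29253 = 40625 + \sqrt{2210}$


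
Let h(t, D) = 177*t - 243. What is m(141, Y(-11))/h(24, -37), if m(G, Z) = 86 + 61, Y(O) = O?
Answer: 49/1335 ≈ 0.036704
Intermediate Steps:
h(t, D) = -243 + 177*t
m(G, Z) = 147
m(141, Y(-11))/h(24, -37) = 147/(-243 + 177*24) = 147/(-243 + 4248) = 147/4005 = 147*(1/4005) = 49/1335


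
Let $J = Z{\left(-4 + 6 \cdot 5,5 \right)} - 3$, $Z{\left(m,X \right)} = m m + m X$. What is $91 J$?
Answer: $73073$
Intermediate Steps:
$Z{\left(m,X \right)} = m^{2} + X m$
$J = 803$ ($J = \left(-4 + 6 \cdot 5\right) \left(5 + \left(-4 + 6 \cdot 5\right)\right) - 3 = \left(-4 + 30\right) \left(5 + \left(-4 + 30\right)\right) - 3 = 26 \left(5 + 26\right) - 3 = 26 \cdot 31 - 3 = 806 - 3 = 803$)
$91 J = 91 \cdot 803 = 73073$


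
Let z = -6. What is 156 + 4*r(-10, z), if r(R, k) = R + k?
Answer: 92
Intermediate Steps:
156 + 4*r(-10, z) = 156 + 4*(-10 - 6) = 156 + 4*(-16) = 156 - 64 = 92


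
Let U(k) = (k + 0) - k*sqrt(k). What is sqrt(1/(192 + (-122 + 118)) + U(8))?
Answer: sqrt(70735 - 141376*sqrt(2))/94 ≈ 3.8239*I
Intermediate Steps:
U(k) = k - k**(3/2)
sqrt(1/(192 + (-122 + 118)) + U(8)) = sqrt(1/(192 + (-122 + 118)) + (8 - 8**(3/2))) = sqrt(1/(192 - 4) + (8 - 16*sqrt(2))) = sqrt(1/188 + (8 - 16*sqrt(2))) = sqrt(1505/188 - 16*sqrt(2))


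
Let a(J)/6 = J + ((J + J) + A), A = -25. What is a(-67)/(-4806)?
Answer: 226/801 ≈ 0.28215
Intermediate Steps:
a(J) = -150 + 18*J (a(J) = 6*(J + ((J + J) - 25)) = 6*(J + (2*J - 25)) = 6*(J + (-25 + 2*J)) = 6*(-25 + 3*J) = -150 + 18*J)
a(-67)/(-4806) = (-150 + 18*(-67))/(-4806) = (-150 - 1206)*(-1/4806) = -1356*(-1/4806) = 226/801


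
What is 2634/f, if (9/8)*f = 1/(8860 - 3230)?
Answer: 33366195/2 ≈ 1.6683e+7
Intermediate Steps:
f = 4/25335 (f = 8/(9*(8860 - 3230)) = (8/9)/5630 = (8/9)*(1/5630) = 4/25335 ≈ 0.00015788)
2634/f = 2634/(4/25335) = 2634*(25335/4) = 33366195/2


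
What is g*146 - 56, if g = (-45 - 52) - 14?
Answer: -16262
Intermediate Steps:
g = -111 (g = -97 - 14 = -111)
g*146 - 56 = -111*146 - 56 = -16206 - 56 = -16262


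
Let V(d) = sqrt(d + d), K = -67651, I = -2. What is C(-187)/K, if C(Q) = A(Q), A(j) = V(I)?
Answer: -2*I/67651 ≈ -2.9563e-5*I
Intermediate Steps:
V(d) = sqrt(2)*sqrt(d) (V(d) = sqrt(2*d) = sqrt(2)*sqrt(d))
A(j) = 2*I (A(j) = sqrt(2)*sqrt(-2) = sqrt(2)*(I*sqrt(2)) = 2*I)
C(Q) = 2*I
C(-187)/K = (2*I)/(-67651) = (2*I)*(-1/67651) = -2*I/67651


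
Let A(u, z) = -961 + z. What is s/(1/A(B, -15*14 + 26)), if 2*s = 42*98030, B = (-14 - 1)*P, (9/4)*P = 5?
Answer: -2357131350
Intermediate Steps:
P = 20/9 (P = (4/9)*5 = 20/9 ≈ 2.2222)
B = -100/3 (B = (-14 - 1)*(20/9) = -15*20/9 = -100/3 ≈ -33.333)
s = 2058630 (s = (42*98030)/2 = (1/2)*4117260 = 2058630)
s/(1/A(B, -15*14 + 26)) = 2058630/(1/(-961 + (-15*14 + 26))) = 2058630/(1/(-961 + (-210 + 26))) = 2058630/(1/(-961 - 184)) = 2058630/(1/(-1145)) = 2058630/(-1/1145) = 2058630*(-1145) = -2357131350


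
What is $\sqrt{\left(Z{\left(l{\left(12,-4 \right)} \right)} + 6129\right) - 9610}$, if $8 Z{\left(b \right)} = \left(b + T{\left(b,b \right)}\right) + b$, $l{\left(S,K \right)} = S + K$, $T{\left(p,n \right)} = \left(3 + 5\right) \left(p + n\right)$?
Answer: $i \sqrt{3463} \approx 58.847 i$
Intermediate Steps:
$T{\left(p,n \right)} = 8 n + 8 p$ ($T{\left(p,n \right)} = 8 \left(n + p\right) = 8 n + 8 p$)
$l{\left(S,K \right)} = K + S$
$Z{\left(b \right)} = \frac{9 b}{4}$ ($Z{\left(b \right)} = \frac{\left(b + \left(8 b + 8 b\right)\right) + b}{8} = \frac{\left(b + 16 b\right) + b}{8} = \frac{17 b + b}{8} = \frac{18 b}{8} = \frac{9 b}{4}$)
$\sqrt{\left(Z{\left(l{\left(12,-4 \right)} \right)} + 6129\right) - 9610} = \sqrt{\left(\frac{9 \left(-4 + 12\right)}{4} + 6129\right) - 9610} = \sqrt{\left(\frac{9}{4} \cdot 8 + 6129\right) - 9610} = \sqrt{\left(18 + 6129\right) - 9610} = \sqrt{6147 - 9610} = \sqrt{-3463} = i \sqrt{3463}$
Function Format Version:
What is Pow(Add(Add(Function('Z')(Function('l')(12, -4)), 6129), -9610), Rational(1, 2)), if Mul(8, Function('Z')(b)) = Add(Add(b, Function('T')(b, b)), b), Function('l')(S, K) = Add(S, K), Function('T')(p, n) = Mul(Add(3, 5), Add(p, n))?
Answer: Mul(I, Pow(3463, Rational(1, 2))) ≈ Mul(58.847, I)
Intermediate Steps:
Function('T')(p, n) = Add(Mul(8, n), Mul(8, p)) (Function('T')(p, n) = Mul(8, Add(n, p)) = Add(Mul(8, n), Mul(8, p)))
Function('l')(S, K) = Add(K, S)
Function('Z')(b) = Mul(Rational(9, 4), b) (Function('Z')(b) = Mul(Rational(1, 8), Add(Add(b, Add(Mul(8, b), Mul(8, b))), b)) = Mul(Rational(1, 8), Add(Add(b, Mul(16, b)), b)) = Mul(Rational(1, 8), Add(Mul(17, b), b)) = Mul(Rational(1, 8), Mul(18, b)) = Mul(Rational(9, 4), b))
Pow(Add(Add(Function('Z')(Function('l')(12, -4)), 6129), -9610), Rational(1, 2)) = Pow(Add(Add(Mul(Rational(9, 4), Add(-4, 12)), 6129), -9610), Rational(1, 2)) = Pow(Add(Add(Mul(Rational(9, 4), 8), 6129), -9610), Rational(1, 2)) = Pow(Add(Add(18, 6129), -9610), Rational(1, 2)) = Pow(Add(6147, -9610), Rational(1, 2)) = Pow(-3463, Rational(1, 2)) = Mul(I, Pow(3463, Rational(1, 2)))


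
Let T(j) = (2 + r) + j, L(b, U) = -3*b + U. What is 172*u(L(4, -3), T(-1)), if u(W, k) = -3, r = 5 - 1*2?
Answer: -516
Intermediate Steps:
r = 3 (r = 5 - 2 = 3)
L(b, U) = U - 3*b
T(j) = 5 + j (T(j) = (2 + 3) + j = 5 + j)
172*u(L(4, -3), T(-1)) = 172*(-3) = -516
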